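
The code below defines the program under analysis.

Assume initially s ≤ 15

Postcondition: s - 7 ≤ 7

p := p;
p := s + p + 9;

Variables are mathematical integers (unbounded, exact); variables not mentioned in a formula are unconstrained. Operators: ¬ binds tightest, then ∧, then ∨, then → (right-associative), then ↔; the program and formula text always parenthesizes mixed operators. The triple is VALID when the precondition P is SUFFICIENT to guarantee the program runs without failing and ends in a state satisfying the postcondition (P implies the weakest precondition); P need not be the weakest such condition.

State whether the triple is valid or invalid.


Working backward. After the program, the postcondition s - 7 ≤ 7 must hold; in canonical form it is s ≤ 14.
Before p := s + p + 9: s ≤ 14
Before p := p: s ≤ 14
The weakest precondition is s ≤ 14.
Check whether s ≤ 15 implies it.
Countermodel: at the initial state s = 15, the precondition holds but the weakest precondition fails.
Answer: invalid


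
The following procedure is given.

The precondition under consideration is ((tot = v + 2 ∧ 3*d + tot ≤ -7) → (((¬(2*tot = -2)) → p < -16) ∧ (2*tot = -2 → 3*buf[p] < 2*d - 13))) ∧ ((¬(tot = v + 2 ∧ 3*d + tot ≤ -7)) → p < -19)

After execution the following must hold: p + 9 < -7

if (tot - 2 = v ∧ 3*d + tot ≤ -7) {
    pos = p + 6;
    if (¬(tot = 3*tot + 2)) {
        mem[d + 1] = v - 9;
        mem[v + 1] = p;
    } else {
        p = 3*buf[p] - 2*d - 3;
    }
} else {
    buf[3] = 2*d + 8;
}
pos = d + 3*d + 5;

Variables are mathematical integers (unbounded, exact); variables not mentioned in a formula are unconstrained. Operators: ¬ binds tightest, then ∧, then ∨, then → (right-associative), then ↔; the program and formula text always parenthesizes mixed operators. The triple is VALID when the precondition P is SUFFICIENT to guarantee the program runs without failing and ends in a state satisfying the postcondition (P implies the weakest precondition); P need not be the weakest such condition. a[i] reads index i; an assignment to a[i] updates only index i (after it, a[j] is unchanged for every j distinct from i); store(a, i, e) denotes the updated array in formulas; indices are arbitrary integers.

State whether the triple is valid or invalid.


Working backward. After the program, the postcondition p + 9 < -7 must hold; in canonical form it is p < -16.
Before pos := d + 3*d + 5: p < -16
Then branch requires ((¬(2*tot = -2)) → p < -16) ∧ (2*tot = -2 → 3*buf[p] < 2*d - 13); else branch requires p < -16.
Before the if: ((tot = v + 2 ∧ 3*d + tot ≤ -7) → (((¬(2*tot = -2)) → p < -16) ∧ (2*tot = -2 → 3*buf[p] < 2*d - 13))) ∧ ((¬(tot = v + 2 ∧ 3*d + tot ≤ -7)) → p < -16)
The weakest precondition is ((tot = v + 2 ∧ 3*d + tot ≤ -7) → (((¬(2*tot = -2)) → p < -16) ∧ (2*tot = -2 → 3*buf[p] < 2*d - 13))) ∧ ((¬(tot = v + 2 ∧ 3*d + tot ≤ -7)) → p < -16).
Check whether ((tot = v + 2 ∧ 3*d + tot ≤ -7) → (((¬(2*tot = -2)) → p < -16) ∧ (2*tot = -2 → 3*buf[p] < 2*d - 13))) ∧ ((¬(tot = v + 2 ∧ 3*d + tot ≤ -7)) → p < -19) implies it.
Every state satisfying the precondition satisfies the weakest precondition: the implication holds.
Answer: valid


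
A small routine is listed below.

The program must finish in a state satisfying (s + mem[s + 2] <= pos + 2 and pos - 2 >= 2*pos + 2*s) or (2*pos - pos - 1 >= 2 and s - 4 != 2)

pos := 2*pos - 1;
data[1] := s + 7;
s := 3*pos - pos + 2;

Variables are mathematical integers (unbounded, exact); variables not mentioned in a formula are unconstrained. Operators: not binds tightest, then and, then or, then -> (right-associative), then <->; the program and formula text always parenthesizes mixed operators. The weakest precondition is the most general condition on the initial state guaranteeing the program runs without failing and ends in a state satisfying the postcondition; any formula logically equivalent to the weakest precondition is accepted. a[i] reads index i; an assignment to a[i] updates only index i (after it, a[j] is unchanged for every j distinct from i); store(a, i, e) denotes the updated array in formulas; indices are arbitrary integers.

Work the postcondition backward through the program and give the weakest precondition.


Working backward. After the program, the postcondition (s + mem[s + 2] <= pos + 2 and pos - 2 >= 2*pos + 2*s) or (2*pos - pos - 1 >= 2 and s - 4 != 2) must hold; in canonical form it is (mem[s + 2] + s <= pos + 2 and pos + 2*s <= -2) or (pos >= 3 and s != 6).
Before s := 3*pos - pos + 2: (mem[2*pos + 4] + pos <= 0 and 5*pos <= -6) or (pos >= 3 and 2*pos != 4)
Before data[1] := s + 7: (mem[2*pos + 4] + pos <= 0 and 5*pos <= -6) or (pos >= 3 and 2*pos != 4)
Before pos := 2*pos - 1: (mem[4*pos + 2] + 2*pos <= 1 and 10*pos <= -1) or (2*pos >= 4 and 4*pos != 6)
Answer: WP = (mem[4*pos + 2] + 2*pos <= 1 and 10*pos <= -1) or (2*pos >= 4 and 4*pos != 6)


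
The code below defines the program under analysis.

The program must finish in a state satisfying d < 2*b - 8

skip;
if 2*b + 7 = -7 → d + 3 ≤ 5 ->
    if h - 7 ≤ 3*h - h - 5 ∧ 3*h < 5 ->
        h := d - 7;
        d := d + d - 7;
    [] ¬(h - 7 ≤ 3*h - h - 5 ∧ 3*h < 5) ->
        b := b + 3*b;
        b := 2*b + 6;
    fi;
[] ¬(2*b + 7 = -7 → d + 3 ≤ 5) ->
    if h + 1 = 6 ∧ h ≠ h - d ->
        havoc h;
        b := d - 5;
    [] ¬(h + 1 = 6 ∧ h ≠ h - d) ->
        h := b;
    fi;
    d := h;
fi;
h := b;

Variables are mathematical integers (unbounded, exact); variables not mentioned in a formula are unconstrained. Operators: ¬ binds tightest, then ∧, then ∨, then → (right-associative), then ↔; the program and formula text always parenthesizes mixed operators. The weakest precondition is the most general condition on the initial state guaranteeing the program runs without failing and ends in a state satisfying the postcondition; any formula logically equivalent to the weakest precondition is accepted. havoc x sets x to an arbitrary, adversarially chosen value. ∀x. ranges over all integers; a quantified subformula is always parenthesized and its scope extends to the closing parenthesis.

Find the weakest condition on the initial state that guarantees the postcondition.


Working backward. After the program, d < 2*b - 8 must hold.
Before h := b: d < 2*b - 8
Then branch requires ((h ≥ -2 ∧ 3*h < 5) → 2*d < 2*b - 1) ∧ ((¬(h ≥ -2 ∧ 3*h < 5)) → d < 16*b + 4); else branch requires ((h = 5 ∧ d ≠ 0) → (∀h_1. h_1 < 2*d - 18)) ∧ ((¬(h = 5 ∧ d ≠ 0)) → b > 8).
Before the if: ((2*b = -14 → d ≤ 2) → (((h ≥ -2 ∧ 3*h < 5) → 2*d < 2*b - 1) ∧ ((¬(h ≥ -2 ∧ 3*h < 5)) → d < 16*b + 4))) ∧ ((¬(2*b = -14 → d ≤ 2)) → (((h = 5 ∧ d ≠ 0) → (∀h_1. h_1 < 2*d - 18)) ∧ ((¬(h = 5 ∧ d ≠ 0)) → b > 8)))
Before skip: ((2*b = -14 → d ≤ 2) → (((h ≥ -2 ∧ 3*h < 5) → 2*d < 2*b - 1) ∧ ((¬(h ≥ -2 ∧ 3*h < 5)) → d < 16*b + 4))) ∧ ((¬(2*b = -14 → d ≤ 2)) → (((h = 5 ∧ d ≠ 0) → (∀h_1. h_1 < 2*d - 18)) ∧ ((¬(h = 5 ∧ d ≠ 0)) → b > 8)))
Answer: WP = ((2*b = -14 → d ≤ 2) → (((h ≥ -2 ∧ 3*h < 5) → 2*d < 2*b - 1) ∧ ((¬(h ≥ -2 ∧ 3*h < 5)) → d < 16*b + 4))) ∧ ((¬(2*b = -14 → d ≤ 2)) → (((h = 5 ∧ d ≠ 0) → (∀h_1. h_1 < 2*d - 18)) ∧ ((¬(h = 5 ∧ d ≠ 0)) → b > 8)))


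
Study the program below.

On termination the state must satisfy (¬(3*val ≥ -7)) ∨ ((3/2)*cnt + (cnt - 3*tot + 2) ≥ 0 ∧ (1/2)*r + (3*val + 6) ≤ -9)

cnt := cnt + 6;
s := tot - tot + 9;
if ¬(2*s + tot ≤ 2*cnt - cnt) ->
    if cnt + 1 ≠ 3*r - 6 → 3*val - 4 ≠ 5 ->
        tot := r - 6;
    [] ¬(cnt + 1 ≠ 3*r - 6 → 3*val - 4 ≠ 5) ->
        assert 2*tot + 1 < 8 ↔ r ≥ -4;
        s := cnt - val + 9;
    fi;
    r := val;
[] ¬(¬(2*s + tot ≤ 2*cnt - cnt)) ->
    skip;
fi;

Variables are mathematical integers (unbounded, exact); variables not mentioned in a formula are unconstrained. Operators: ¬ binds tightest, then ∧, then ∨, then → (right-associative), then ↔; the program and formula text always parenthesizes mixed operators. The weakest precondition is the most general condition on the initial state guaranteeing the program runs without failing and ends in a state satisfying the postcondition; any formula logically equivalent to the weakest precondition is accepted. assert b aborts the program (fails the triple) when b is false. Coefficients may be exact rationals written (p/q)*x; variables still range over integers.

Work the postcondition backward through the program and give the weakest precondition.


Working backward. After the program, the postcondition (¬(3*val ≥ -7)) ∨ ((3/2)*cnt + (cnt - 3*tot + 2) ≥ 0 ∧ (1/2)*r + (3*val + 6) ≤ -9) must hold; in canonical form it is (¬(3*val ≥ -7)) ∨ ((5/2)*cnt ≥ 3*tot - 2 ∧ (1/2)*r + 3*val ≤ -15).
Then branch requires ((cnt ≠ 3*r - 7 → 3*val ≠ 9) → ((¬(3*val ≥ -7)) ∨ ((5/2)*cnt ≥ 3*r - 20 ∧ (7/2)*val ≤ -15))) ∧ ((¬(cnt ≠ 3*r - 7 → 3*val ≠ 9)) → ((2*tot < 7 ↔ r ≥ -4) ∧ ((¬(3*val ≥ -7)) ∨ ((5/2)*cnt ≥ 3*tot - 2 ∧ (7/2)*val ≤ -15)))); else branch requires (¬(3*val ≥ -7)) ∨ ((5/2)*cnt ≥ 3*tot - 2 ∧ (1/2)*r + 3*val ≤ -15).
Before the if: ((¬(2*s + tot ≤ cnt)) → (((cnt ≠ 3*r - 7 → 3*val ≠ 9) → ((¬(3*val ≥ -7)) ∨ ((5/2)*cnt ≥ 3*r - 20 ∧ (7/2)*val ≤ -15))) ∧ ((¬(cnt ≠ 3*r - 7 → 3*val ≠ 9)) → ((2*tot < 7 ↔ r ≥ -4) ∧ ((¬(3*val ≥ -7)) ∨ ((5/2)*cnt ≥ 3*tot - 2 ∧ (7/2)*val ≤ -15)))))) ∧ (2*s + tot ≤ cnt → ((¬(3*val ≥ -7)) ∨ ((5/2)*cnt ≥ 3*tot - 2 ∧ (1/2)*r + 3*val ≤ -15)))
Before s := tot - tot + 9: ((¬(tot ≤ cnt - 18)) → (((cnt ≠ 3*r - 7 → 3*val ≠ 9) → ((¬(3*val ≥ -7)) ∨ ((5/2)*cnt ≥ 3*r - 20 ∧ (7/2)*val ≤ -15))) ∧ ((¬(cnt ≠ 3*r - 7 → 3*val ≠ 9)) → ((2*tot < 7 ↔ r ≥ -4) ∧ ((¬(3*val ≥ -7)) ∨ ((5/2)*cnt ≥ 3*tot - 2 ∧ (7/2)*val ≤ -15)))))) ∧ (tot ≤ cnt - 18 → ((¬(3*val ≥ -7)) ∨ ((5/2)*cnt ≥ 3*tot - 2 ∧ (1/2)*r + 3*val ≤ -15)))
Before cnt := cnt + 6: ((¬(tot ≤ cnt - 12)) → (((cnt ≠ 3*r - 13 → 3*val ≠ 9) → ((¬(3*val ≥ -7)) ∨ ((5/2)*cnt ≥ 3*r - 35 ∧ (7/2)*val ≤ -15))) ∧ ((¬(cnt ≠ 3*r - 13 → 3*val ≠ 9)) → ((2*tot < 7 ↔ r ≥ -4) ∧ ((¬(3*val ≥ -7)) ∨ ((5/2)*cnt ≥ 3*tot - 17 ∧ (7/2)*val ≤ -15)))))) ∧ (tot ≤ cnt - 12 → ((¬(3*val ≥ -7)) ∨ ((5/2)*cnt ≥ 3*tot - 17 ∧ (1/2)*r + 3*val ≤ -15)))
Answer: WP = ((¬(tot ≤ cnt - 12)) → (((cnt ≠ 3*r - 13 → 3*val ≠ 9) → ((¬(3*val ≥ -7)) ∨ ((5/2)*cnt ≥ 3*r - 35 ∧ (7/2)*val ≤ -15))) ∧ ((¬(cnt ≠ 3*r - 13 → 3*val ≠ 9)) → ((2*tot < 7 ↔ r ≥ -4) ∧ ((¬(3*val ≥ -7)) ∨ ((5/2)*cnt ≥ 3*tot - 17 ∧ (7/2)*val ≤ -15)))))) ∧ (tot ≤ cnt - 12 → ((¬(3*val ≥ -7)) ∨ ((5/2)*cnt ≥ 3*tot - 17 ∧ (1/2)*r + 3*val ≤ -15)))


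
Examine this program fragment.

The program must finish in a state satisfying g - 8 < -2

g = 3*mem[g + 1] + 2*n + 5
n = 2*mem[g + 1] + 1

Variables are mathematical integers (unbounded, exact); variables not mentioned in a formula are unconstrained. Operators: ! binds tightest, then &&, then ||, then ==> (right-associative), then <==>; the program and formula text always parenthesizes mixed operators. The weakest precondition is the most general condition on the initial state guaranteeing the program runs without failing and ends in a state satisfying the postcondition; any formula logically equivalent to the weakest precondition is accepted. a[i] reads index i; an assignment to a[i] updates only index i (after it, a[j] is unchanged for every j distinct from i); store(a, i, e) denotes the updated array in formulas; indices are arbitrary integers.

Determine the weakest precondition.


Working backward. After the program, the postcondition g - 8 < -2 must hold; in canonical form it is g < 6.
Before n := 2*mem[g + 1] + 1: g < 6
Before g := 3*mem[g + 1] + 2*n + 5: 3*mem[g + 1] + 2*n < 1
Answer: WP = 3*mem[g + 1] + 2*n < 1


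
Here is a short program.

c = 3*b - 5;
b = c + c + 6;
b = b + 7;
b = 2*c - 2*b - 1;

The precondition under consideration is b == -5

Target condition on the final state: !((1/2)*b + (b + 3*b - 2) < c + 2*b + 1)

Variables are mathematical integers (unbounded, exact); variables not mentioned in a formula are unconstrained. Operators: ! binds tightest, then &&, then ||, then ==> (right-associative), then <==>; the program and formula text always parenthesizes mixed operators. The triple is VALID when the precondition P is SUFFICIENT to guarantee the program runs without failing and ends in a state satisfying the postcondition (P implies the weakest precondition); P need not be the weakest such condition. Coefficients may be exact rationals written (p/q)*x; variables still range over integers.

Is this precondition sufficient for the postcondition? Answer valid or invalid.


Working backward. After the program, the postcondition !((1/2)*b + (b + 3*b - 2) < c + 2*b + 1) must hold; in canonical form it is !((5/2)*b < c + 3).
Before b := 2*c - 2*b - 1: !(4*c < 5*b + 11/2)
Before b := b + 7: !(4*c < 5*b + 81/2)
Before b := c + c + 6: !(6*c > -141/2)
Before c := 3*b - 5: !(18*b > -81/2)
The weakest precondition is !(18*b > -81/2).
Check whether b == -5 implies it.
Every state satisfying the precondition satisfies the weakest precondition: the implication holds.
Answer: valid


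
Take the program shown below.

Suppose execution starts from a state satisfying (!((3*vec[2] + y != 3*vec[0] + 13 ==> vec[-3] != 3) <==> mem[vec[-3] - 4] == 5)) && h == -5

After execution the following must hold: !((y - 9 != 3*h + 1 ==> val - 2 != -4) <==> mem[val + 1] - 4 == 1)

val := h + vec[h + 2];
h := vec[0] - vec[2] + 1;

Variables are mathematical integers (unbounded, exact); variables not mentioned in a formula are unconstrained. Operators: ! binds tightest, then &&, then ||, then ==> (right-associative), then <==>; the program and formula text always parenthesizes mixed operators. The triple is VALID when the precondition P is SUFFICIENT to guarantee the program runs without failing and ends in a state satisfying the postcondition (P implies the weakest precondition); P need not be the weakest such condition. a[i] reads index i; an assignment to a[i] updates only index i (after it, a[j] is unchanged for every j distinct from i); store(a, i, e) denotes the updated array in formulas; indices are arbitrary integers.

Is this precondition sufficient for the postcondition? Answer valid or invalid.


Working backward. After the program, the postcondition !((y - 9 != 3*h + 1 ==> val - 2 != -4) <==> mem[val + 1] - 4 == 1) must hold; in canonical form it is !((y != 3*h + 10 ==> val != -2) <==> mem[val + 1] == 5).
Before h := vec[0] - vec[2] + 1: !((3*vec[2] + y != 3*vec[0] + 13 ==> val != -2) <==> mem[val + 1] == 5)
Before val := h + vec[h + 2]: !((3*vec[2] + y != 3*vec[0] + 13 ==> vec[h + 2] + h != -2) <==> mem[vec[h + 2] + h + 1] == 5)
The weakest precondition is !((3*vec[2] + y != 3*vec[0] + 13 ==> vec[h + 2] + h != -2) <==> mem[vec[h + 2] + h + 1] == 5).
Check whether (!((3*vec[2] + y != 3*vec[0] + 13 ==> vec[-3] != 3) <==> mem[vec[-3] - 4] == 5)) && h == -5 implies it.
Every state satisfying the precondition satisfies the weakest precondition: the implication holds.
Answer: valid


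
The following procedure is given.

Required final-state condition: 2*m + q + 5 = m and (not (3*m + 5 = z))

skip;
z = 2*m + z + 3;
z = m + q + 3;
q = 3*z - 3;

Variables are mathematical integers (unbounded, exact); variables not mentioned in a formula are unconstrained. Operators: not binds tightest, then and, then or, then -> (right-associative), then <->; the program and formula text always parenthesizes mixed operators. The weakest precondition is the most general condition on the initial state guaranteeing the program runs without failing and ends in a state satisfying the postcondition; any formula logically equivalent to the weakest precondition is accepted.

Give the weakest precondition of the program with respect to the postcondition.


Working backward. After the program, the postcondition 2*m + q + 5 = m and (not (3*m + 5 = z)) must hold; in canonical form it is m + q = -5 and (not (3*m = z - 5)).
Before q := 3*z - 3: m + 3*z = -2 and (not (3*m = z - 5))
Before z := m + q + 3: 4*m + 3*q = -11 and (not (2*m = q - 2))
Before z := 2*m + z + 3: 4*m + 3*q = -11 and (not (2*m = q - 2))
Before skip: 4*m + 3*q = -11 and (not (2*m = q - 2))
Answer: WP = 4*m + 3*q = -11 and (not (2*m = q - 2))


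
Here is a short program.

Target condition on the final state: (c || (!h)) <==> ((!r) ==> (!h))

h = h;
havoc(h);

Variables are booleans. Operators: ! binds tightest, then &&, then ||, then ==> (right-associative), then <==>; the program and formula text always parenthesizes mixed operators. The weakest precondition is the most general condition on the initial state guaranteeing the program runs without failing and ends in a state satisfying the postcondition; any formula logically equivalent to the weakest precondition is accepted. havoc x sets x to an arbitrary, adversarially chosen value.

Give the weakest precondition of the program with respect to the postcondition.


Working backward. After the program, (c || (!h)) <==> ((!r) ==> (!h)) must hold.
Before havoc h: c <==> r
Before h := h: c <==> r
Answer: WP = c <==> r


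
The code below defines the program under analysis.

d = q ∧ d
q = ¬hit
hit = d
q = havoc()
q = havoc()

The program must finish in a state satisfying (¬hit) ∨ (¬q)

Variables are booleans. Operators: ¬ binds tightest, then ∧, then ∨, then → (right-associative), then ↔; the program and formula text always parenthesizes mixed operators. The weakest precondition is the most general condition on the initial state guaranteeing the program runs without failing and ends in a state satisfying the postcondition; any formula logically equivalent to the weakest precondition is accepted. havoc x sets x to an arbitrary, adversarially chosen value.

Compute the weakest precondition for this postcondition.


Working backward. After the program, (¬hit) ∨ (¬q) must hold.
Before havoc q: ¬hit
Before havoc q: ¬hit
Before hit := d: ¬d
Before q := ¬hit: ¬d
Before d := q ∧ d: ¬(q ∧ d)
Answer: WP = ¬(q ∧ d)


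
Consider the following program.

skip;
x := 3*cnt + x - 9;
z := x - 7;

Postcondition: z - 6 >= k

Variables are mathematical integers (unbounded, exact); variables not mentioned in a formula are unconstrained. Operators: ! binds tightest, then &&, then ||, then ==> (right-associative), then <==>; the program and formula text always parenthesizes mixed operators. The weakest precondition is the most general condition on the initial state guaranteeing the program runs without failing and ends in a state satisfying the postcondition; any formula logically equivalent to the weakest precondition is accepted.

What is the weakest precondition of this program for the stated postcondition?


Working backward. After the program, the postcondition z - 6 >= k must hold; in canonical form it is z >= k + 6.
Before z := x - 7: x >= k + 13
Before x := 3*cnt + x - 9: 3*cnt + x >= k + 22
Before skip: 3*cnt + x >= k + 22
Answer: WP = 3*cnt + x >= k + 22


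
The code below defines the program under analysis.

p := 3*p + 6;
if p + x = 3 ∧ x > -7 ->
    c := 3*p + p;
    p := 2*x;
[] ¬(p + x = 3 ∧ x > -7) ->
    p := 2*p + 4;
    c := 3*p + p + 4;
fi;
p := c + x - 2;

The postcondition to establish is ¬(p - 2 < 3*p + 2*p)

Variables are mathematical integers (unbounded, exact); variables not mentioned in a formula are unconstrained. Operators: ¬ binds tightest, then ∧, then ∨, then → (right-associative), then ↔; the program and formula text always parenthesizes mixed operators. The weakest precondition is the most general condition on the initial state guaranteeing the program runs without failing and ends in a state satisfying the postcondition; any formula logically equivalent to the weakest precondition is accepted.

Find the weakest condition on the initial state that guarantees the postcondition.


Working backward. After the program, the postcondition ¬(p - 2 < 3*p + 2*p) must hold; in canonical form it is ¬(4*p > -2).
Before p := c + x - 2: ¬(4*c + 4*x > 6)
Then branch requires ¬(16*p + 4*x > 6); else branch requires ¬(32*p + 4*x > -74).
Before the if: ((p + x = 3 ∧ x > -7) → (¬(16*p + 4*x > 6))) ∧ ((¬(p + x = 3 ∧ x > -7)) → (¬(32*p + 4*x > -74)))
Before p := 3*p + 6: ((3*p + x = -3 ∧ x > -7) → (¬(48*p + 4*x > -90))) ∧ ((¬(3*p + x = -3 ∧ x > -7)) → (¬(96*p + 4*x > -266)))
Answer: WP = ((3*p + x = -3 ∧ x > -7) → (¬(48*p + 4*x > -90))) ∧ ((¬(3*p + x = -3 ∧ x > -7)) → (¬(96*p + 4*x > -266)))


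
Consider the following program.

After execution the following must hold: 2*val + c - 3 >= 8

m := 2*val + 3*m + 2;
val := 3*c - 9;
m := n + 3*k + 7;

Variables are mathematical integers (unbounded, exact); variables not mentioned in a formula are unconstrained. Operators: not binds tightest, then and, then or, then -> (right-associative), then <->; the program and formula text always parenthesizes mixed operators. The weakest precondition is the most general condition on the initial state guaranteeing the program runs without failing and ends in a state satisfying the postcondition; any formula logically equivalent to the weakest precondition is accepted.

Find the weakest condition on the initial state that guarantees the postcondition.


Working backward. After the program, the postcondition 2*val + c - 3 >= 8 must hold; in canonical form it is c + 2*val >= 11.
Before m := n + 3*k + 7: c + 2*val >= 11
Before val := 3*c - 9: 7*c >= 29
Before m := 2*val + 3*m + 2: 7*c >= 29
Answer: WP = 7*c >= 29


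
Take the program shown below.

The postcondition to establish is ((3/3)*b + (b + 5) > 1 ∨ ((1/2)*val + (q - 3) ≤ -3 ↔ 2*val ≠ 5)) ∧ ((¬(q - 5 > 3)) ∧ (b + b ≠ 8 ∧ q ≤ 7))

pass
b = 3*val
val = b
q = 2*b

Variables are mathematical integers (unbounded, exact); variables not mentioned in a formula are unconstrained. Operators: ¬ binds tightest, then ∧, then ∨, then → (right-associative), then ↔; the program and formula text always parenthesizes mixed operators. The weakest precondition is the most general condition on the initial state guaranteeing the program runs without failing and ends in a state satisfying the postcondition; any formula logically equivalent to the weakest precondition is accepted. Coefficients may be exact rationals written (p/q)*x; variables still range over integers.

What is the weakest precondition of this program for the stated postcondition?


Working backward. After the program, the postcondition ((3/3)*b + (b + 5) > 1 ∨ ((1/2)*val + (q - 3) ≤ -3 ↔ 2*val ≠ 5)) ∧ ((¬(q - 5 > 3)) ∧ (b + b ≠ 8 ∧ q ≤ 7)) must hold; in canonical form it is (2*b > -4 ∨ (q + (1/2)*val ≤ 0 ↔ 2*val ≠ 5)) ∧ (¬(q > 8)) ∧ 2*b ≠ 8 ∧ q ≤ 7.
Before q := 2*b: (2*b > -4 ∨ (2*b + (1/2)*val ≤ 0 ↔ 2*val ≠ 5)) ∧ (¬(2*b > 8)) ∧ 2*b ≠ 8 ∧ 2*b ≤ 7
Before val := b: (2*b > -4 ∨ ((5/2)*b ≤ 0 ↔ 2*b ≠ 5)) ∧ (¬(2*b > 8)) ∧ 2*b ≠ 8 ∧ 2*b ≤ 7
Before b := 3*val: (6*val > -4 ∨ ((15/2)*val ≤ 0 ↔ 6*val ≠ 5)) ∧ (¬(6*val > 8)) ∧ 6*val ≠ 8 ∧ 6*val ≤ 7
Before skip: (6*val > -4 ∨ ((15/2)*val ≤ 0 ↔ 6*val ≠ 5)) ∧ (¬(6*val > 8)) ∧ 6*val ≠ 8 ∧ 6*val ≤ 7
Answer: WP = (6*val > -4 ∨ ((15/2)*val ≤ 0 ↔ 6*val ≠ 5)) ∧ (¬(6*val > 8)) ∧ 6*val ≠ 8 ∧ 6*val ≤ 7


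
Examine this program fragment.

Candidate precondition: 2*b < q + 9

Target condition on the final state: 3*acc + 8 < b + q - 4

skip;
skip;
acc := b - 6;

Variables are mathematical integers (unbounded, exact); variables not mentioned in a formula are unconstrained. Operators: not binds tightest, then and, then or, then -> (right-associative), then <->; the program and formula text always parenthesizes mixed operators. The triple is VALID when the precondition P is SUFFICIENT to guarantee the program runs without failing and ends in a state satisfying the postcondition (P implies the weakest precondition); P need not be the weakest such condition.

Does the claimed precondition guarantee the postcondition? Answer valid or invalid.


Working backward. After the program, the postcondition 3*acc + 8 < b + q - 4 must hold; in canonical form it is 3*acc < b + q - 12.
Before acc := b - 6: 2*b < q + 6
Before skip: 2*b < q + 6
Before skip: 2*b < q + 6
The weakest precondition is 2*b < q + 6.
Check whether 2*b < q + 9 implies it.
Countermodel: at the initial state b = 3, q = 0, the precondition holds but the weakest precondition fails.
Answer: invalid


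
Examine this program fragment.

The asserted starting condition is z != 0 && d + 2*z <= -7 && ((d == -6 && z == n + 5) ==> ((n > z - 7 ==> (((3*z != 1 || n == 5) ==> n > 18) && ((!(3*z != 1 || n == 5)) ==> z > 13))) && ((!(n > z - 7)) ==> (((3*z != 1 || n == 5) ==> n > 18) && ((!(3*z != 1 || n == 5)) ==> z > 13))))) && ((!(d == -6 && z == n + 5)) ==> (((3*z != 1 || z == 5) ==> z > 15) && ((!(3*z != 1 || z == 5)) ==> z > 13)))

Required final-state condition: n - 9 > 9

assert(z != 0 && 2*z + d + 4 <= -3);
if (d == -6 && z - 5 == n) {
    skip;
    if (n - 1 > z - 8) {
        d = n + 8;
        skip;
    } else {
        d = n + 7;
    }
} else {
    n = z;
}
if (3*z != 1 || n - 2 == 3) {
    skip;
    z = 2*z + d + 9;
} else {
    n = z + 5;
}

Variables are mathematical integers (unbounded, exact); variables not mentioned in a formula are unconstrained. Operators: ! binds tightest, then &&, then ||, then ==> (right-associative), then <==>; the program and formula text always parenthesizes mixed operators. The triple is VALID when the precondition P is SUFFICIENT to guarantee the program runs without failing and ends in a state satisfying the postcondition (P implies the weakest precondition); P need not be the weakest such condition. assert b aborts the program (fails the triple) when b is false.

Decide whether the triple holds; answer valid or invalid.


Working backward. After the program, the postcondition n - 9 > 9 must hold; in canonical form it is n > 18.
Then branch requires n > 18; else branch requires z > 13.
Before the if: ((3*z != 1 || n == 5) ==> n > 18) && ((!(3*z != 1 || n == 5)) ==> z > 13)
Then branch requires (n > z - 7 ==> (((3*z != 1 || n == 5) ==> n > 18) && ((!(3*z != 1 || n == 5)) ==> z > 13))) && ((!(n > z - 7)) ==> (((3*z != 1 || n == 5) ==> n > 18) && ((!(3*z != 1 || n == 5)) ==> z > 13))); else branch requires ((3*z != 1 || z == 5) ==> z > 18) && ((!(3*z != 1 || z == 5)) ==> z > 13).
Before the if: ((d == -6 && z == n + 5) ==> ((n > z - 7 ==> (((3*z != 1 || n == 5) ==> n > 18) && ((!(3*z != 1 || n == 5)) ==> z > 13))) && ((!(n > z - 7)) ==> (((3*z != 1 || n == 5) ==> n > 18) && ((!(3*z != 1 || n == 5)) ==> z > 13))))) && ((!(d == -6 && z == n + 5)) ==> (((3*z != 1 || z == 5) ==> z > 18) && ((!(3*z != 1 || z == 5)) ==> z > 13)))
Before assert z != 0 && 2*z + d + 4 <= -3: z != 0 && d + 2*z <= -7 && ((d == -6 && z == n + 5) ==> ((n > z - 7 ==> (((3*z != 1 || n == 5) ==> n > 18) && ((!(3*z != 1 || n == 5)) ==> z > 13))) && ((!(n > z - 7)) ==> (((3*z != 1 || n == 5) ==> n > 18) && ((!(3*z != 1 || n == 5)) ==> z > 13))))) && ((!(d == -6 && z == n + 5)) ==> (((3*z != 1 || z == 5) ==> z > 18) && ((!(3*z != 1 || z == 5)) ==> z > 13)))
The weakest precondition is z != 0 && d + 2*z <= -7 && ((d == -6 && z == n + 5) ==> ((n > z - 7 ==> (((3*z != 1 || n == 5) ==> n > 18) && ((!(3*z != 1 || n == 5)) ==> z > 13))) && ((!(n > z - 7)) ==> (((3*z != 1 || n == 5) ==> n > 18) && ((!(3*z != 1 || n == 5)) ==> z > 13))))) && ((!(d == -6 && z == n + 5)) ==> (((3*z != 1 || z == 5) ==> z > 18) && ((!(3*z != 1 || z == 5)) ==> z > 13))).
Check whether z != 0 && d + 2*z <= -7 && ((d == -6 && z == n + 5) ==> ((n > z - 7 ==> (((3*z != 1 || n == 5) ==> n > 18) && ((!(3*z != 1 || n == 5)) ==> z > 13))) && ((!(n > z - 7)) ==> (((3*z != 1 || n == 5) ==> n > 18) && ((!(3*z != 1 || n == 5)) ==> z > 13))))) && ((!(d == -6 && z == n + 5)) ==> (((3*z != 1 || z == 5) ==> z > 15) && ((!(3*z != 1 || z == 5)) ==> z > 13))) implies it.
Countermodel: at the initial state d = -39, n = 0, z = 16, the precondition holds but the weakest precondition fails.
Answer: invalid


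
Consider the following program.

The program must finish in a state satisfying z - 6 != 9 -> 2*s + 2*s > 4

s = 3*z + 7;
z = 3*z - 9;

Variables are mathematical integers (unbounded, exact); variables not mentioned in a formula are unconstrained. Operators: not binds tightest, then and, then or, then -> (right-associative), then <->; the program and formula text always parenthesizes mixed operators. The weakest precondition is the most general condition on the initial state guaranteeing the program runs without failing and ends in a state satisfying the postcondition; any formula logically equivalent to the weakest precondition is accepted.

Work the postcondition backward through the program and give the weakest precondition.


Working backward. After the program, the postcondition z - 6 != 9 -> 2*s + 2*s > 4 must hold; in canonical form it is z != 15 -> 4*s > 4.
Before z := 3*z - 9: 3*z != 24 -> 4*s > 4
Before s := 3*z + 7: 3*z != 24 -> 12*z > -24
Answer: WP = 3*z != 24 -> 12*z > -24


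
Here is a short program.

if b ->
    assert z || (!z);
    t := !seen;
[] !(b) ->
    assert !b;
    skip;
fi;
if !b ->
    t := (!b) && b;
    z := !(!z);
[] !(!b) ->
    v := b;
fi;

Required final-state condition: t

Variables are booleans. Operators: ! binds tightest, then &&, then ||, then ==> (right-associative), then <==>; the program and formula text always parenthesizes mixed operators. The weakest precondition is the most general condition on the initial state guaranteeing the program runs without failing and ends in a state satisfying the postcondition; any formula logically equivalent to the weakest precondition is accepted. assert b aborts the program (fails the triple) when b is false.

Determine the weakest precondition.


Working backward. After the program, t must hold.
Then branch requires false; else branch requires t.
Before the if: b && (b ==> t)
Then branch requires b && (b ==> (!seen)); else branch requires false.
Before the if: (b ==> (b && (b ==> (!seen)))) && b
Answer: WP = (b ==> (b && (b ==> (!seen)))) && b


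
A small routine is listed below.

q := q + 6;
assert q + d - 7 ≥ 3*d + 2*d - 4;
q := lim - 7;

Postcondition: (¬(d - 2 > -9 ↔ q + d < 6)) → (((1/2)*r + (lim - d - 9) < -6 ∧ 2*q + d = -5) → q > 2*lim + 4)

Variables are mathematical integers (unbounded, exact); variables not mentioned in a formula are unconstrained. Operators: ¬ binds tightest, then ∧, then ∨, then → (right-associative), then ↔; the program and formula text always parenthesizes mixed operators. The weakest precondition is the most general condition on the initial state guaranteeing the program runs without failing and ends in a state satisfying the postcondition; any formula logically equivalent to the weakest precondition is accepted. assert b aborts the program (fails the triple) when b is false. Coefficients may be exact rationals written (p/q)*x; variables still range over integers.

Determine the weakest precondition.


Working backward. After the program, the postcondition (¬(d - 2 > -9 ↔ q + d < 6)) → (((1/2)*r + (lim - d - 9) < -6 ∧ 2*q + d = -5) → q > 2*lim + 4) must hold; in canonical form it is (¬(d > -7 ↔ d + q < 6)) → ((lim + (1/2)*r < d + 3 ∧ d + 2*q = -5) → q > 2*lim + 4).
Before q := lim - 7: (¬(d > -7 ↔ d + lim < 13)) → ((lim + (1/2)*r < d + 3 ∧ d + 2*lim = 9) → lim < -11)
Before assert q + d - 7 ≥ 3*d + 2*d - 4: q ≥ 4*d + 3 ∧ ((¬(d > -7 ↔ d + lim < 13)) → ((lim + (1/2)*r < d + 3 ∧ d + 2*lim = 9) → lim < -11))
Before q := q + 6: q ≥ 4*d - 3 ∧ ((¬(d > -7 ↔ d + lim < 13)) → ((lim + (1/2)*r < d + 3 ∧ d + 2*lim = 9) → lim < -11))
Answer: WP = q ≥ 4*d - 3 ∧ ((¬(d > -7 ↔ d + lim < 13)) → ((lim + (1/2)*r < d + 3 ∧ d + 2*lim = 9) → lim < -11))


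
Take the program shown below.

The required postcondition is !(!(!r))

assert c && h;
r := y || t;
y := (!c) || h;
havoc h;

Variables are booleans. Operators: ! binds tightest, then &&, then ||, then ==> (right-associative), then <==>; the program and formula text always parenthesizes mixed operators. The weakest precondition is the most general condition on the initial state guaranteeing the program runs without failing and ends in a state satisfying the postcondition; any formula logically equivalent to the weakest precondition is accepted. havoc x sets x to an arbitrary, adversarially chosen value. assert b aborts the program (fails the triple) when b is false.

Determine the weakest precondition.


Working backward. After the program, the postcondition !(!(!r)) must hold; in canonical form it is !r.
Before havoc h: !r
Before y := (!c) || h: !r
Before r := y || t: !(y || t)
Before assert c && h: c && h && (!(y || t))
Answer: WP = c && h && (!(y || t))


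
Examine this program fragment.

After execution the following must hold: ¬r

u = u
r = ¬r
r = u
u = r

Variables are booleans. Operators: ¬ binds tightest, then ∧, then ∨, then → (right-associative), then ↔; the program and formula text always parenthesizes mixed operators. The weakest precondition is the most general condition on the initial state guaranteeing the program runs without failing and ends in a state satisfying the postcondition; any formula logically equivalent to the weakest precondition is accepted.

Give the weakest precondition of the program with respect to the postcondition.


Working backward. After the program, ¬r must hold.
Before u := r: ¬r
Before r := u: ¬u
Before r := ¬r: ¬u
Before u := u: ¬u
Answer: WP = ¬u


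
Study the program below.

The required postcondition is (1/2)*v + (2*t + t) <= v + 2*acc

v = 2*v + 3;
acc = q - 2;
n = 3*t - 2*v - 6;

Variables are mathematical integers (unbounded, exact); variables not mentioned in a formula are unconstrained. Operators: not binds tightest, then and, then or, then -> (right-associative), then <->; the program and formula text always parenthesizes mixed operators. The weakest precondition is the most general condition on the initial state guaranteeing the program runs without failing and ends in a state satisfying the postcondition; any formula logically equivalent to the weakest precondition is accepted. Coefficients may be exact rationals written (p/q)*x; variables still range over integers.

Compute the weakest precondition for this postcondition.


Working backward. After the program, the postcondition (1/2)*v + (2*t + t) <= v + 2*acc must hold; in canonical form it is 3*t <= 2*acc + (1/2)*v.
Before n := 3*t - 2*v - 6: 3*t <= 2*acc + (1/2)*v
Before acc := q - 2: 3*t <= 2*q + (1/2)*v - 4
Before v := 2*v + 3: 3*t <= 2*q + v - 5/2
Answer: WP = 3*t <= 2*q + v - 5/2


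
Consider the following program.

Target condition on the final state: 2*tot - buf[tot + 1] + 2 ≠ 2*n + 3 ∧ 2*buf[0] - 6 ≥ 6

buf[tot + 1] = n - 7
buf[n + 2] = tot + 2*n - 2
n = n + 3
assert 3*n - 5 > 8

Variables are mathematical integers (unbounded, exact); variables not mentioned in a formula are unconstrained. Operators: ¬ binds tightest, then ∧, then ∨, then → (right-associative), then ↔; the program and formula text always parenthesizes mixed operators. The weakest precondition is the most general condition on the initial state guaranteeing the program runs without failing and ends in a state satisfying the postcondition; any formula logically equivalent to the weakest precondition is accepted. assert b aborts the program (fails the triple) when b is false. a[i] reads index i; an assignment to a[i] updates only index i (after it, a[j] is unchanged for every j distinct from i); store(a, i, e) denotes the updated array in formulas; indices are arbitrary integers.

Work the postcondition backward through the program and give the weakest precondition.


Working backward. After the program, the postcondition 2*tot - buf[tot + 1] + 2 ≠ 2*n + 3 ∧ 2*buf[0] - 6 ≥ 6 must hold; in canonical form it is 2*tot ≠ buf[tot + 1] + 2*n + 1 ∧ 2*buf[0] ≥ 12.
Before assert 3*n - 5 > 8: 3*n > 13 ∧ 2*tot ≠ buf[tot + 1] + 2*n + 1 ∧ 2*buf[0] ≥ 12
Before n := n + 3: 3*n > 4 ∧ 2*tot ≠ buf[tot + 1] + 2*n + 7 ∧ 2*buf[0] ≥ 12
Before buf[n + 2] := tot + 2*n - 2: 3*n > 4 ∧ 2*tot ≠ store(buf, n + 2, 2*n + tot - 2)[tot + 1] + 2*n + 7 ∧ 2*store(buf, n + 2, 2*n + tot - 2)[0] ≥ 12
Before buf[tot + 1] := n - 7: 3*n > 4 ∧ 2*tot ≠ store(store(buf, tot + 1, n - 7), n + 2, 2*n + tot - 2)[tot + 1] + 2*n + 7 ∧ 2*store(store(buf, tot + 1, n - 7), n + 2, 2*n + tot - 2)[0] ≥ 12
Answer: WP = 3*n > 4 ∧ 2*tot ≠ store(store(buf, tot + 1, n - 7), n + 2, 2*n + tot - 2)[tot + 1] + 2*n + 7 ∧ 2*store(store(buf, tot + 1, n - 7), n + 2, 2*n + tot - 2)[0] ≥ 12


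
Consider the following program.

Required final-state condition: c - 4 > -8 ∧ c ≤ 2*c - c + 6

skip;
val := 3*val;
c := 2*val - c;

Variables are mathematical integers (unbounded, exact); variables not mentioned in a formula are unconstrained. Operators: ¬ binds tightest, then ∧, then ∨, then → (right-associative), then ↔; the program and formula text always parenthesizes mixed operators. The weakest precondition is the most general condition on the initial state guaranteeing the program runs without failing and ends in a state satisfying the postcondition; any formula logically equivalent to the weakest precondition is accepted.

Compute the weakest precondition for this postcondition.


Working backward. After the program, the postcondition c - 4 > -8 ∧ c ≤ 2*c - c + 6 must hold; in canonical form it is c > -4.
Before c := 2*val - c: 2*val > c - 4
Before val := 3*val: 6*val > c - 4
Before skip: 6*val > c - 4
Answer: WP = 6*val > c - 4


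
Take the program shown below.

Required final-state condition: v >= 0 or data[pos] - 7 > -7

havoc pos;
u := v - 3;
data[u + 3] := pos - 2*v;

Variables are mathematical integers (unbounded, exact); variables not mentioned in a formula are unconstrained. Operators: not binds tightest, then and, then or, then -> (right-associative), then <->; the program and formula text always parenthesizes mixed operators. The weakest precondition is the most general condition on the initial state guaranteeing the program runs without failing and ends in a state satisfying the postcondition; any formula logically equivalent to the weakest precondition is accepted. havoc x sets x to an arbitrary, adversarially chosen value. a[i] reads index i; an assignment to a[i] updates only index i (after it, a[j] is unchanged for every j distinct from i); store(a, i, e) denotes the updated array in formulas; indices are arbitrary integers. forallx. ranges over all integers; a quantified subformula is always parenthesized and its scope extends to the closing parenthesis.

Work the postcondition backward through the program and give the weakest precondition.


Working backward. After the program, the postcondition v >= 0 or data[pos] - 7 > -7 must hold; in canonical form it is v >= 0 or data[pos] > 0.
Before data[u + 3] := pos - 2*v: v >= 0 or store(data, u + 3, pos - 2*v)[pos] > 0
Before u := v - 3: v >= 0 or store(data, v, pos - 2*v)[pos] > 0
Before havoc pos: forall pos_1. (v >= 0 or store(data, v, pos_1 - 2*v)[pos_1] > 0)
Answer: WP = forall pos_1. (v >= 0 or store(data, v, pos_1 - 2*v)[pos_1] > 0)


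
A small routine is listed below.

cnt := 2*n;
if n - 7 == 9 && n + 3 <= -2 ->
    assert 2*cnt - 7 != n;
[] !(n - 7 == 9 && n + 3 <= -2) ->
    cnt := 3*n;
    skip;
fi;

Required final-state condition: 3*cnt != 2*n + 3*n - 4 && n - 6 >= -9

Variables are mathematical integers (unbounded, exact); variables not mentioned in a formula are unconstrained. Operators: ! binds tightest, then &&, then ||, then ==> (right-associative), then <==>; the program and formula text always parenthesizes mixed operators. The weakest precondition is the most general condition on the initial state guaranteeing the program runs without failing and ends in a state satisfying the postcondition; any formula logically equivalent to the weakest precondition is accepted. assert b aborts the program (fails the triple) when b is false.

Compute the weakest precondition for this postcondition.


Working backward. After the program, the postcondition 3*cnt != 2*n + 3*n - 4 && n - 6 >= -9 must hold; in canonical form it is 3*cnt != 5*n - 4 && n >= -3.
Then branch requires 2*cnt != n + 7 && 3*cnt != 5*n - 4 && n >= -3; else branch requires 4*n != -4 && n >= -3.
Before the if: ((n == 16 && n <= -5) ==> (2*cnt != n + 7 && 3*cnt != 5*n - 4 && n >= -3)) && ((!(n == 16 && n <= -5)) ==> (4*n != -4 && n >= -3))
Before cnt := 2*n: ((n == 16 && n <= -5) ==> (3*n != 7 && n != -4 && n >= -3)) && ((!(n == 16 && n <= -5)) ==> (4*n != -4 && n >= -3))
Answer: WP = ((n == 16 && n <= -5) ==> (3*n != 7 && n != -4 && n >= -3)) && ((!(n == 16 && n <= -5)) ==> (4*n != -4 && n >= -3))
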